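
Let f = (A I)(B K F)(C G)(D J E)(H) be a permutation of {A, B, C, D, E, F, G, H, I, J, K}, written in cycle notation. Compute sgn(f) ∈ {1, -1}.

The cycle lengths are 3, 3, 2, 2, 1.
A cycle is odd iff its length is even; f has 2 even-length cycles, so sgn(f) = (−1)^2 and f is even.

1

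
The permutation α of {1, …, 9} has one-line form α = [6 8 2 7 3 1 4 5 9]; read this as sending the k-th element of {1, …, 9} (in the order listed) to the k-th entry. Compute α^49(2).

Tracing 2 → 8 → … returns to 2 after 4 steps, so 2 lies in a 4-cycle (2 8 5 3).
Since the cycle has length 4, α^49 acts on it the same as α^1 (49 mod 4 = 1).
Advancing 1 step from 2: 2 → 8.

8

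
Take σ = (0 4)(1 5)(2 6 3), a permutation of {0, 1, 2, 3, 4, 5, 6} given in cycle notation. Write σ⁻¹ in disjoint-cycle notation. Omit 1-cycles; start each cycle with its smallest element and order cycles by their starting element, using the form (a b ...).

(0 4)(1 5)(2 3 6)

Inverting a permutation written in cycle notation just reverses the order within every cycle.
After reversing and putting each cycle's least element first, σ⁻¹ = (0 4)(1 5)(2 3 6).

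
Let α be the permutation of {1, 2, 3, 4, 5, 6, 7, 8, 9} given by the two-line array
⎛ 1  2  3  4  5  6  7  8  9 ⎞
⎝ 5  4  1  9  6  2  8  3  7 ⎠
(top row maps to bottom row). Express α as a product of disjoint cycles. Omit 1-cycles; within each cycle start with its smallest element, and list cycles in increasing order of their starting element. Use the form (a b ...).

Start at 1 and follow images: 1 → 5 → 6 → 2 → 4 → 9 → 7 → 8 → 3 → 1, giving the cycle (1 5 6 2 4 9 7 8 3).
Continuing from each remaining unvisited element yields (1 5 6 2 4 9 7 8 3).

(1 5 6 2 4 9 7 8 3)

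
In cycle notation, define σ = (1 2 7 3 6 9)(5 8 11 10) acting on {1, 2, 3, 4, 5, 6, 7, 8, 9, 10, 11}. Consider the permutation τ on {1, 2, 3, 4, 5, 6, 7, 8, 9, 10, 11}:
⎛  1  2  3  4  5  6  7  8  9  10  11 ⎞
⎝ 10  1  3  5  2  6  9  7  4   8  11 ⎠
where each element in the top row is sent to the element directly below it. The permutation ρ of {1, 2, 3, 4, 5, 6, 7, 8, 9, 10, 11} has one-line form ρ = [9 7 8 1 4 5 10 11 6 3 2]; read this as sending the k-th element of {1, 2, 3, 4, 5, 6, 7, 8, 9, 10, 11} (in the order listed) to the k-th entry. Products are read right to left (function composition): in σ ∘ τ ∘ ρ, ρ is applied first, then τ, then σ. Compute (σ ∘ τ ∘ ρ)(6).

Chase 6: ρ(6) = 5; τ(5) = 2; σ(2) = 7. Hence (σ ∘ τ ∘ ρ)(6) = 7.

7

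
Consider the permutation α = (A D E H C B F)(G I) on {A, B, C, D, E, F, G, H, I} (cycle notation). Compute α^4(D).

B

D lies in the 7-cycle (A D E H C B F).
Advancing 4 steps from D: D → E → H → C → B.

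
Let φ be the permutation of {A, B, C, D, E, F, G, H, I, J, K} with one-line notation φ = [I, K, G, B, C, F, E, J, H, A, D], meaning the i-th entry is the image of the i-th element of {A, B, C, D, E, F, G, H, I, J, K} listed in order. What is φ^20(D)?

K

Tracing D → B → … returns to D after 3 steps, so D lies in a 3-cycle (B, K, D).
On a 3-cycle, φ^3 is the identity, so φ^20 = φ^2 there (20 ≡ 2 mod 3).
Advancing 2 steps from D: D → B → K.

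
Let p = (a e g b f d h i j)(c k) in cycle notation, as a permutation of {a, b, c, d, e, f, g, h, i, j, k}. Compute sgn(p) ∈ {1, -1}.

-1

The cycle lengths are 9, 2.
A cycle of length ℓ contributes ℓ−1 transpositions, so p is a product of 8 + 1 = 9 transpositions — odd.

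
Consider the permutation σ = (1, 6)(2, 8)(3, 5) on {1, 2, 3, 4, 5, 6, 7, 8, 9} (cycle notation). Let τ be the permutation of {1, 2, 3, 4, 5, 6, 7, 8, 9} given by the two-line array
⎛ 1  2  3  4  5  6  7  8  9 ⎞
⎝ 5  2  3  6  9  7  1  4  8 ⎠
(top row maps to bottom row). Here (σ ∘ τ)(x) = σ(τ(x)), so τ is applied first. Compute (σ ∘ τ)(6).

First apply τ: τ(6) = 7, then σ(7) = 7. Thus (σ ∘ τ)(6) = 7.

7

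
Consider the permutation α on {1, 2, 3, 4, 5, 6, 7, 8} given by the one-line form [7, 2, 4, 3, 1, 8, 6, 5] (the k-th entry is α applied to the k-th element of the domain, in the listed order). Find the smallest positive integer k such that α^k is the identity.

Writing α as disjoint cycles, the cycle lengths are 5, 2, 1.
Since disjoint cycles commute, ord(α) = lcm(5, 2) = 10.

10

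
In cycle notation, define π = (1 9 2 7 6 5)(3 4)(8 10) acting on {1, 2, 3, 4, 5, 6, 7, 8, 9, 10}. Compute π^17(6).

6 lies in the 6-cycle (1 9 2 7 6 5).
On a 6-cycle, π^6 is the identity, so π^17 = π^5 there (17 ≡ 5 mod 6).
Advancing 5 steps from 6: 6 → 5 → 1 → 9 → 2 → 7.

7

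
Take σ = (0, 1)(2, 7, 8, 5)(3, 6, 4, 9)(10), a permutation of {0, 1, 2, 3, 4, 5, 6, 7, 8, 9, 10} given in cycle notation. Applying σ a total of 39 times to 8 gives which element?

8 lies in the 4-cycle (2, 7, 8, 5).
On a 4-cycle, σ^4 is the identity, so σ^39 = σ^3 there (39 ≡ 3 mod 4).
Advancing 3 steps from 8: 8 → 5 → 2 → 7.

7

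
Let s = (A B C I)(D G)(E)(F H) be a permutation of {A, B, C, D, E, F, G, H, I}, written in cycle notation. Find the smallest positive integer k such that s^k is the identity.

The cycle type of s is (4, 2, 2, 1).
The order is lcm(4, 2, 2) = 4.

4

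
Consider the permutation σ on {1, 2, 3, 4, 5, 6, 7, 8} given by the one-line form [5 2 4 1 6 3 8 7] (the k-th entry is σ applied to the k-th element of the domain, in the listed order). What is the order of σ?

Writing σ as disjoint cycles, the cycle lengths are 5, 2, 1.
The order is lcm(5, 2) = 10.

10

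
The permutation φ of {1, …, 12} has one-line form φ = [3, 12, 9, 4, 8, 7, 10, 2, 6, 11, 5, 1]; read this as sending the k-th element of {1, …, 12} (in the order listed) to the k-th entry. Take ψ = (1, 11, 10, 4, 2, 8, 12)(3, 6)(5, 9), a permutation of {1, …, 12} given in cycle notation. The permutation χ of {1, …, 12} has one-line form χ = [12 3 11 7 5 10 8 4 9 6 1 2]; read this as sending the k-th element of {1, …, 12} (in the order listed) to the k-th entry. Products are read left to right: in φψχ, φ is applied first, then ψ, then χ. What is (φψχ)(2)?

Apply the permutations in order: φ(2) = 12, then ψ(12) = 1, then χ(1) = 12. So (φψχ)(2) = 12.

12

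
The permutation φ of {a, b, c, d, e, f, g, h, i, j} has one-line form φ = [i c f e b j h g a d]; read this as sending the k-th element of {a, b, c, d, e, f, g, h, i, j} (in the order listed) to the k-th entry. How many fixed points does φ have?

0

No element satisfies φ(x) = x, so there are 0 fixed points.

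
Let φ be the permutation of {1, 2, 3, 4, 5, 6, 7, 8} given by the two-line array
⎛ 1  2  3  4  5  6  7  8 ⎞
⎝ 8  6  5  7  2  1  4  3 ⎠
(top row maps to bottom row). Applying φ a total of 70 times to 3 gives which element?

1

Tracing 3 → 5 → … returns to 3 after 6 steps, so 3 lies in a 6-cycle (1, 8, 3, 5, 2, 6).
On a 6-cycle, φ^6 is the identity, so φ^70 = φ^4 there (70 ≡ 4 mod 6).
Advancing 4 steps from 3: 3 → 5 → 2 → 6 → 1.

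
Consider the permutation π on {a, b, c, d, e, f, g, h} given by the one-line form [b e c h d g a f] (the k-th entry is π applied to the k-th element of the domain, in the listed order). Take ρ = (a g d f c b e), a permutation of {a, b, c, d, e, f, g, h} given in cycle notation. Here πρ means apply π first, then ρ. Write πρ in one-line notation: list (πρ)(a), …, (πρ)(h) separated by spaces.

Chase each element through π then ρ: a → b → e; b → e → a; c → c → b; d → h → h; e → d → f; f → g → d; g → a → g; h → f → c.
So πρ in one-line form is e a b h f d g c.

e a b h f d g c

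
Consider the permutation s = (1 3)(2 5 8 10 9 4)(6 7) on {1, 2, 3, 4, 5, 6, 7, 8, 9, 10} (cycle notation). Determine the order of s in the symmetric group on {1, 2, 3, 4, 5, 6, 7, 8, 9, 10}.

The disjoint cycles have lengths 6, 2, 2.
The order is lcm(6, 2, 2) = 6.

6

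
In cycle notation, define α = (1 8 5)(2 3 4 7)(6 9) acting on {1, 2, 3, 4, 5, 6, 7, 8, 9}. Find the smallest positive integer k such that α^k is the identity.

The disjoint cycles have lengths 4, 3, 2.
Since disjoint cycles commute, ord(α) = lcm(4, 3, 2) = 12.

12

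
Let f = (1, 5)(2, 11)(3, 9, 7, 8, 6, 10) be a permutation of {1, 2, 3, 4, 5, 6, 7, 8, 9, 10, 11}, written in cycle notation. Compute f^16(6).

7

6 lies in the 6-cycle (3, 9, 7, 8, 6, 10).
Since the cycle has length 6, f^16 acts on it the same as f^4 (16 mod 6 = 4).
Stepping 4 places around the cycle: 6 → 10 → 3 → 9 → 7.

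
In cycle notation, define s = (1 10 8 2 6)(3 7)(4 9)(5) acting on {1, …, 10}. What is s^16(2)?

2 lies in the 5-cycle (1 10 8 2 6).
Powers repeat with period 5 on this cycle, and 16 mod 5 = 1, so s^16(2) = s^1(2).
Stepping 1 place around the cycle: 2 → 6.

6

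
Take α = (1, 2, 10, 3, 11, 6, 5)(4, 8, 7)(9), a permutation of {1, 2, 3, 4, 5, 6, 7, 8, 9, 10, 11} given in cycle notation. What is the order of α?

21

The cycle type of α is (7, 3, 1).
The order of α is the least common multiple of its cycle lengths: lcm(7, 3) = 21.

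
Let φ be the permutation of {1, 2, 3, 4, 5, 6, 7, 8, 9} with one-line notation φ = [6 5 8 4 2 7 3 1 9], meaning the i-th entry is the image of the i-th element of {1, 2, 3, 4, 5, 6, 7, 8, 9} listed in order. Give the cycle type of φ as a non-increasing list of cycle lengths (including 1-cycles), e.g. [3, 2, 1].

The disjoint cycles are (1, 6, 7, 3, 8)(2, 5)(4)(9), with lengths 5, 2, 1, 1 in non-increasing order.

[5, 2, 1, 1]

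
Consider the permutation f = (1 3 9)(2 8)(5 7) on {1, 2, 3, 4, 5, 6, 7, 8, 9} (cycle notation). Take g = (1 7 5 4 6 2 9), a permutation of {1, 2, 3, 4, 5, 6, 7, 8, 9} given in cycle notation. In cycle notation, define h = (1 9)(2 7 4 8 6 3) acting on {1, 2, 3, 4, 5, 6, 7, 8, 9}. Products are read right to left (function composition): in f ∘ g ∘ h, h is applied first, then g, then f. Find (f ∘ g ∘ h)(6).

(f ∘ g ∘ h)(6) = f(g(h(6))). h(6) = 3, then g(3) = 3, then f(3) = 9, so the result is 9.

9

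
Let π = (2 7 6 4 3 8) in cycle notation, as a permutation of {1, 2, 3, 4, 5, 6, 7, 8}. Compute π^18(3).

3

3 lies in the 6-cycle (2 7 6 4 3 8).
Since the cycle has length 6, π^18 acts on it the same as π^0 (18 mod 6 = 0).
So π^18(3) = 3.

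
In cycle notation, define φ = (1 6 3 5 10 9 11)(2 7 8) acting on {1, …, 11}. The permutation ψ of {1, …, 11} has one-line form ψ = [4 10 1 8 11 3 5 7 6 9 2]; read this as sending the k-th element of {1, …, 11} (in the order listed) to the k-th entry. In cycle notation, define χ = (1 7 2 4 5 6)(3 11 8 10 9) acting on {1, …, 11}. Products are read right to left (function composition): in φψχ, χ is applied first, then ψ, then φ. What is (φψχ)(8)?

(φψχ)(8) = φ(ψ(χ(8))). χ(8) = 10, then ψ(10) = 9, then φ(9) = 11, so the result is 11.

11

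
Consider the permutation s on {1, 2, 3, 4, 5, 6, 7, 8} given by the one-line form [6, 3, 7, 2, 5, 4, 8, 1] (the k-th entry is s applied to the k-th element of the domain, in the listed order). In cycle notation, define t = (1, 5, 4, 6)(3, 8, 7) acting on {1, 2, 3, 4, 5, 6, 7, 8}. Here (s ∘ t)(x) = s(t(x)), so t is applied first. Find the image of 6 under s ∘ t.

t(6) = 1, then s(1) = 6; composing gives (s ∘ t)(6) = 6.

6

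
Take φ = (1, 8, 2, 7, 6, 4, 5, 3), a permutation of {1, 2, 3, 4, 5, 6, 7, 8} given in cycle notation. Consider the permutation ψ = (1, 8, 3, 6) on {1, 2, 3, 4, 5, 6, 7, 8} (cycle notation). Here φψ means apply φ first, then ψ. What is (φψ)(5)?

First apply φ: φ(5) = 3, then ψ(3) = 6. Thus (φψ)(5) = 6.

6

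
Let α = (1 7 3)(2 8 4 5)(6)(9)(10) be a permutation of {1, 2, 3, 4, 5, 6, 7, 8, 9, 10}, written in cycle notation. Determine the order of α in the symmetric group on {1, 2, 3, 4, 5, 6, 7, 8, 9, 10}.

The cycle type of α is (4, 3, 1, 1, 1).
The order is lcm(4, 3) = 12.

12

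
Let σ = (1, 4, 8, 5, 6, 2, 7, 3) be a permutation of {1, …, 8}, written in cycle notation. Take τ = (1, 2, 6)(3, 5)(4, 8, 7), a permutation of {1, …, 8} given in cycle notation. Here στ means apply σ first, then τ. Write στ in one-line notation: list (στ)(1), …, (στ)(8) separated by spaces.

8 4 2 7 1 6 5 3

(στ)(x) = τ(σ(x)). Computing each image: τ(σ(1)) = τ(4) = 8, τ(σ(2)) = τ(7) = 4, τ(σ(3)) = τ(1) = 2, τ(σ(4)) = τ(8) = 7, τ(σ(5)) = τ(6) = 1, τ(σ(6)) = τ(2) = 6, τ(σ(7)) = τ(3) = 5, τ(σ(8)) = τ(5) = 3.
Hence στ = [8 4 2 7 1 6 5 3].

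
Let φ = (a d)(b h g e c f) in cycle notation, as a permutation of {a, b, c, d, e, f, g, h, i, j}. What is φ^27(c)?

c lies in the 6-cycle (b h g e c f).
On a 6-cycle, φ^6 is the identity, so φ^27 = φ^3 there (27 ≡ 3 mod 6).
Stepping 3 places around the cycle: c → f → b → h.

h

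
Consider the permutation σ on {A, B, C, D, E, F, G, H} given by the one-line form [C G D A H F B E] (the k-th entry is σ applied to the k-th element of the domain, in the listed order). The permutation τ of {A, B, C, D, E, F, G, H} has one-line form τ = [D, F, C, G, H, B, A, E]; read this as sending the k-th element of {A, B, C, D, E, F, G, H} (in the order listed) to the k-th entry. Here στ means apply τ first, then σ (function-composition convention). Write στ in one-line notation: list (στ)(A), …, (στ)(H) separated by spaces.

A F D B E G C H

For each element, apply τ then σ: A → D → A; B → F → F; C → C → D; D → G → B; E → H → E; F → B → G; G → A → C; H → E → H.
Collecting the images, στ = [A F D B E G C H].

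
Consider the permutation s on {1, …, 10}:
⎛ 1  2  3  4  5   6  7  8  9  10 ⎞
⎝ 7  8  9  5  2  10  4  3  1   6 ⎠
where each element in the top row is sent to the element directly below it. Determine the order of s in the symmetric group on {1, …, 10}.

Writing s as disjoint cycles, the cycle lengths are 8, 2.
The order is lcm(8, 2) = 8.

8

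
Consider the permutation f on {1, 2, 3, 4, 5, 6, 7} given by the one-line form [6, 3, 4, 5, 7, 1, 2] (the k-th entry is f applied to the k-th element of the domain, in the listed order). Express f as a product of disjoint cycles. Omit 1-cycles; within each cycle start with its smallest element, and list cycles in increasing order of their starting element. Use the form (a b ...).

(1 6)(2 3 4 5 7)

Iterating f from 1 gives 1 → 6 → 1; that is the 2-cycle (1 6).
Repeating from the next unused element and collecting all non-trivial cycles gives (1 6)(2 3 4 5 7).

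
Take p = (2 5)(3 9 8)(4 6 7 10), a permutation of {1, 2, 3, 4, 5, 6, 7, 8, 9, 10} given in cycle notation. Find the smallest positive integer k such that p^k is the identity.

12

The disjoint cycles have lengths 4, 3, 2, 1.
The order is lcm(4, 3, 2) = 12.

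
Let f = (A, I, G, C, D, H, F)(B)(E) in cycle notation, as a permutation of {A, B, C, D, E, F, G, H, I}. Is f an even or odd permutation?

even

The cycle lengths are 7, 1, 1.
A cycle is odd iff its length is even; f has 0 even-length cycles, so sgn(f) = (−1)^0 and f is even.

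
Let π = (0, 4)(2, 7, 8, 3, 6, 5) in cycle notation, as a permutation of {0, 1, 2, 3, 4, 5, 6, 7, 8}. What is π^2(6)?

6 lies in the 6-cycle (2, 7, 8, 3, 6, 5).
Stepping 2 places around the cycle: 6 → 5 → 2.

2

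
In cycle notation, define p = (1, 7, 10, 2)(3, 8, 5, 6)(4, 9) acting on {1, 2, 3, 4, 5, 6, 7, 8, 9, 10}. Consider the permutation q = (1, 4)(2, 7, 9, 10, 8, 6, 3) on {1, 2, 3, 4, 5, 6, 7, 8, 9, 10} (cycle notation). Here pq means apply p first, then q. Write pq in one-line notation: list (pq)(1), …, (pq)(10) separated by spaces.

(pq)(x) = q(p(x)). Computing each image: q(p(1)) = q(7) = 9, q(p(2)) = q(1) = 4, q(p(3)) = q(8) = 6, q(p(4)) = q(9) = 10, q(p(5)) = q(6) = 3, q(p(6)) = q(3) = 2, q(p(7)) = q(10) = 8, q(p(8)) = q(5) = 5, q(p(9)) = q(4) = 1, q(p(10)) = q(2) = 7.
Hence pq = [9 4 6 10 3 2 8 5 1 7].

9 4 6 10 3 2 8 5 1 7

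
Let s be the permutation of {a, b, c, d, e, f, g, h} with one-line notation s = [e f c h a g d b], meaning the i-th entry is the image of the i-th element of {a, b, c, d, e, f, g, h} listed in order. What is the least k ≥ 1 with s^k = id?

10

The disjoint-cycle form of s has cycle lengths 5, 2, 1.
The order is lcm(5, 2) = 10.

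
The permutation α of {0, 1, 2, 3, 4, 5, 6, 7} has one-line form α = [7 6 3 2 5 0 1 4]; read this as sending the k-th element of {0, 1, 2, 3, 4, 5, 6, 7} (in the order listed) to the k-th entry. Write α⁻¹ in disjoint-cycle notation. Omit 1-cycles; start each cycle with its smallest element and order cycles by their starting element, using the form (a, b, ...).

(0, 5, 4, 7)(1, 6)(2, 3)

First write α in disjoint cycles: (0, 7, 4, 5)(1, 6)(2, 3).
The inverse reverses every cycle; in canonical form, α⁻¹ = (0, 5, 4, 7)(1, 6)(2, 3).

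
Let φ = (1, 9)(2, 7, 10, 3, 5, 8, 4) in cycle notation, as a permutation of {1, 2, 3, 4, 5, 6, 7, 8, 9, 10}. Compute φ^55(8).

8 lies in the 7-cycle (2, 7, 10, 3, 5, 8, 4).
Since the cycle has length 7, φ^55 acts on it the same as φ^6 (55 mod 7 = 6).
Stepping 6 places around the cycle: 8 → 4 → 2 → 7 → 10 → 3 → 5.

5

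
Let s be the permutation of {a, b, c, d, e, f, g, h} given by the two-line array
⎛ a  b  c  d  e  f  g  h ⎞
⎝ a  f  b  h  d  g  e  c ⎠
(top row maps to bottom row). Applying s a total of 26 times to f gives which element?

c

Tracing f → g → … returns to f after 7 steps, so f lies in a 7-cycle (b, f, g, e, d, h, c).
Since the cycle has length 7, s^26 acts on it the same as s^5 (26 mod 7 = 5).
Stepping 5 places around the cycle: f → g → e → d → h → c.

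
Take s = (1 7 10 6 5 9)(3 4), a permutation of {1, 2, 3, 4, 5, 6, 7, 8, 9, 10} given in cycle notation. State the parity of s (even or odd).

The cycle lengths are 6, 2, 1, 1.
A cycle of length ℓ contributes ℓ−1 transpositions, so s is a product of 5 + 1 = 6 transpositions — even.

even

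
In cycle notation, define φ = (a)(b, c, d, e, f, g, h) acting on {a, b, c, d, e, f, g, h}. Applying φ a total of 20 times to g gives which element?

g lies in the 7-cycle (b, c, d, e, f, g, h).
Powers repeat with period 7 on this cycle, and 20 mod 7 = 6, so φ^20(g) = φ^6(g).
Stepping 6 places around the cycle: g → h → b → c → d → e → f.

f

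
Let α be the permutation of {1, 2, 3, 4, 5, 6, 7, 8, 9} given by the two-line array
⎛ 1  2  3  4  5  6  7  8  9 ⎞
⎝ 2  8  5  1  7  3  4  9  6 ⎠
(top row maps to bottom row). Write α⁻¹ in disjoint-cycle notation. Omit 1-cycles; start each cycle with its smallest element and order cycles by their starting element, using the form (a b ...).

(1 4 7 5 3 6 9 8 2)

The cycle decomposition of α is (1 2 8 9 6 3 5 7 4).
The inverse reverses every cycle; in canonical form, α⁻¹ = (1 4 7 5 3 6 9 8 2).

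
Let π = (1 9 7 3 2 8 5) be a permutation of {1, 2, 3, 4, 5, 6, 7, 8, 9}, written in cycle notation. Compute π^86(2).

2 lies in the 7-cycle (1 9 7 3 2 8 5).
Since the cycle has length 7, π^86 acts on it the same as π^2 (86 mod 7 = 2).
Advancing 2 steps from 2: 2 → 8 → 5.

5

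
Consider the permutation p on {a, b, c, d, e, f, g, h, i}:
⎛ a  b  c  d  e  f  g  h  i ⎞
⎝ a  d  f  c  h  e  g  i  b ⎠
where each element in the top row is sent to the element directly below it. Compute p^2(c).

e

Tracing c → f → … returns to c after 7 steps, so c lies in a 7-cycle (b d c f e h i).
Stepping 2 places around the cycle: c → f → e.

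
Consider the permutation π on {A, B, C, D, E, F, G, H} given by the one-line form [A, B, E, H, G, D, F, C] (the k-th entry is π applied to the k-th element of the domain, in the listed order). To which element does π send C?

C is element number 3 of the domain, and entry number 3 of the one-line form is E, so π(C) = E.

E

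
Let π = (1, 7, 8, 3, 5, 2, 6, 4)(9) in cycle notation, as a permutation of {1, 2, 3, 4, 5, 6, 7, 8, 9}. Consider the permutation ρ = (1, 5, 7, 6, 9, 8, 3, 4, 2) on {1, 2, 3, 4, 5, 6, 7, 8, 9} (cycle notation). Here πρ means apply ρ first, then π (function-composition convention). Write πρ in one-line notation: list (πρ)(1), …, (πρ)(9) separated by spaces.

2 7 1 6 8 9 4 5 3

(πρ)(x) = π(ρ(x)). Computing each image: π(ρ(1)) = π(5) = 2, π(ρ(2)) = π(1) = 7, π(ρ(3)) = π(4) = 1, π(ρ(4)) = π(2) = 6, π(ρ(5)) = π(7) = 8, π(ρ(6)) = π(9) = 9, π(ρ(7)) = π(6) = 4, π(ρ(8)) = π(3) = 5, π(ρ(9)) = π(8) = 3.
Hence πρ = [2 7 1 6 8 9 4 5 3].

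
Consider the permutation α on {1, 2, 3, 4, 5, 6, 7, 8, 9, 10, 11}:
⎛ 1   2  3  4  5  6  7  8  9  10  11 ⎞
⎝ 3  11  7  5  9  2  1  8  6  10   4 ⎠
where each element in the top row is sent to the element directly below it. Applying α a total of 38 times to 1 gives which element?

Tracing 1 → 3 → … returns to 1 after 3 steps, so 1 lies in a 3-cycle (1 3 7).
Since the cycle has length 3, α^38 acts on it the same as α^2 (38 mod 3 = 2).
Advancing 2 steps from 1: 1 → 3 → 7.

7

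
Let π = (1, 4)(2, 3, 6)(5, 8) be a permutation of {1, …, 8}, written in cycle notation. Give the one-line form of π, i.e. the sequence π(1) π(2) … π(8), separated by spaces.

4 3 6 1 8 2 7 5

Image by image: 1↦4, 2↦3, 3↦6, 4↦1, 5↦8, 6↦2, 7↦7, 8↦5.
Listing these in domain order gives 4 3 6 1 8 2 7 5.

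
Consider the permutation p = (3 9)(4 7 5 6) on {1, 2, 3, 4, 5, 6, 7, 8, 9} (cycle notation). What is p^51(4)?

6

4 lies in the 4-cycle (4 7 5 6).
On a 4-cycle, p^4 is the identity, so p^51 = p^3 there (51 ≡ 3 mod 4).
Stepping 3 places around the cycle: 4 → 7 → 5 → 6.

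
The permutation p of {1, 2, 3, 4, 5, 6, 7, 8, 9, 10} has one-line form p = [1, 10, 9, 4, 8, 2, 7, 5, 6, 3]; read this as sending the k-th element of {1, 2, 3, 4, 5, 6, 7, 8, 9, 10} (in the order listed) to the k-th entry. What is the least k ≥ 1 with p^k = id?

10

The disjoint-cycle form of p has cycle lengths 5, 2, 1, 1, 1.
The order is lcm(5, 2) = 10.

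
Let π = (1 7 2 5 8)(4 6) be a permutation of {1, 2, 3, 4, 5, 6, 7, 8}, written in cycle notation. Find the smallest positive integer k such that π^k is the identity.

The cycle type of π is (5, 2, 1).
Since disjoint cycles commute, ord(π) = lcm(5, 2) = 10.

10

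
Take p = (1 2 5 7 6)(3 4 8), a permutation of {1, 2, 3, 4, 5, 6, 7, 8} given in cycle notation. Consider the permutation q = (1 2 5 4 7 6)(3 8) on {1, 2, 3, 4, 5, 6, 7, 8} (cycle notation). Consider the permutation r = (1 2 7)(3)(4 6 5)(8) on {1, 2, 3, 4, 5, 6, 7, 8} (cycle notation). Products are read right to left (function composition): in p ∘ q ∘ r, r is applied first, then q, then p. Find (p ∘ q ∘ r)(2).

1

(p ∘ q ∘ r)(2) = p(q(r(2))). r(2) = 7, then q(7) = 6, then p(6) = 1, so the result is 1.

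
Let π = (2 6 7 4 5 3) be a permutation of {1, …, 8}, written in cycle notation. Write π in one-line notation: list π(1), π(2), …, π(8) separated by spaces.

1 6 2 5 3 7 4 8

Reading each image from the cycles: 1↦1, 2↦6, 3↦2, 4↦5, 5↦3, 6↦7, 7↦4, 8↦8.
So the one-line form is 1 6 2 5 3 7 4 8.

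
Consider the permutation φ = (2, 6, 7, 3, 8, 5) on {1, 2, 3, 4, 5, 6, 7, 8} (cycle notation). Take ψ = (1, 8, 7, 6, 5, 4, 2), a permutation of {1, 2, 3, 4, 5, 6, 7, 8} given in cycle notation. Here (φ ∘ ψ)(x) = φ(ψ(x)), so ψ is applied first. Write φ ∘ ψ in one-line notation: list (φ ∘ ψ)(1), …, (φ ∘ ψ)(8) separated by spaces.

5 1 8 6 4 2 7 3

(φ ∘ ψ)(x) = φ(ψ(x)). Computing each image: φ(ψ(1)) = φ(8) = 5, φ(ψ(2)) = φ(1) = 1, φ(ψ(3)) = φ(3) = 8, φ(ψ(4)) = φ(2) = 6, φ(ψ(5)) = φ(4) = 4, φ(ψ(6)) = φ(5) = 2, φ(ψ(7)) = φ(6) = 7, φ(ψ(8)) = φ(7) = 3.
Hence φ ∘ ψ = [5 1 8 6 4 2 7 3].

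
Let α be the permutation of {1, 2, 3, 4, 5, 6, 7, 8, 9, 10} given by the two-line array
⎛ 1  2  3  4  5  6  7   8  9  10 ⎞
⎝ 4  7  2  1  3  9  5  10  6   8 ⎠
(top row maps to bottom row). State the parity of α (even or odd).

even

In disjoint-cycle form the cycle lengths are 4, 2, 2, 2.
A cycle is odd iff its length is even; α has 4 even-length cycles, so sgn(α) = (−1)^4 and α is even.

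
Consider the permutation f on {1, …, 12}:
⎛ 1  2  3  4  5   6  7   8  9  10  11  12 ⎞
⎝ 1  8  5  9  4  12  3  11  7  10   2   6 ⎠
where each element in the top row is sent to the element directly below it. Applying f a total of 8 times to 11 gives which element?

Tracing 11 → 2 → … returns to 11 after 3 steps, so 11 lies in a 3-cycle (2, 8, 11).
On a 3-cycle, f^3 is the identity, so f^8 = f^2 there (8 ≡ 2 mod 3).
Stepping 2 places around the cycle: 11 → 2 → 8.

8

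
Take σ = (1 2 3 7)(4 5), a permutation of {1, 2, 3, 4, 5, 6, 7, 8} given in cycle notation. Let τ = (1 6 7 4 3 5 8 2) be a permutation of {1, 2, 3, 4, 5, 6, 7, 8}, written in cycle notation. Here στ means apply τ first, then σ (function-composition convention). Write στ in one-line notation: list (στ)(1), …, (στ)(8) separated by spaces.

For each element, apply τ then σ: 1 → 6 → 6; 2 → 1 → 2; 3 → 5 → 4; 4 → 3 → 7; 5 → 8 → 8; 6 → 7 → 1; 7 → 4 → 5; 8 → 2 → 3.
Collecting the images, στ = [6 2 4 7 8 1 5 3].

6 2 4 7 8 1 5 3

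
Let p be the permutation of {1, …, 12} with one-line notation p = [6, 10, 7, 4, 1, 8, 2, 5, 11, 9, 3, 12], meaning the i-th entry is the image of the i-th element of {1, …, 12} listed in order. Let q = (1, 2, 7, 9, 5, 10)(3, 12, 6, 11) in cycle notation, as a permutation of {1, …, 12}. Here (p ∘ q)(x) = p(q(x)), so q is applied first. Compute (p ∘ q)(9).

1

q(9) = 5, then p(5) = 1; composing gives (p ∘ q)(9) = 1.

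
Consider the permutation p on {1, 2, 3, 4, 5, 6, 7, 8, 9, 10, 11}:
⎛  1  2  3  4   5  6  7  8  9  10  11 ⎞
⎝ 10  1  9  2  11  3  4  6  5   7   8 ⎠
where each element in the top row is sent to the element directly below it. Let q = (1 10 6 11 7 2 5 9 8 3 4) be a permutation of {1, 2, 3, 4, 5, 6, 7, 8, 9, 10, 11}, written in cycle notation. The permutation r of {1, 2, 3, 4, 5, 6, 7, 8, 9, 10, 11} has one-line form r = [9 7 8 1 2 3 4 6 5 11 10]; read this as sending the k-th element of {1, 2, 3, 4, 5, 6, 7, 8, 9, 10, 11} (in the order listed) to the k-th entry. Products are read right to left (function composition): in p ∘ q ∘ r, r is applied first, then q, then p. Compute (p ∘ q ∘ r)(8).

8

(p ∘ q ∘ r)(8) = p(q(r(8))). r(8) = 6, then q(6) = 11, then p(11) = 8, so the result is 8.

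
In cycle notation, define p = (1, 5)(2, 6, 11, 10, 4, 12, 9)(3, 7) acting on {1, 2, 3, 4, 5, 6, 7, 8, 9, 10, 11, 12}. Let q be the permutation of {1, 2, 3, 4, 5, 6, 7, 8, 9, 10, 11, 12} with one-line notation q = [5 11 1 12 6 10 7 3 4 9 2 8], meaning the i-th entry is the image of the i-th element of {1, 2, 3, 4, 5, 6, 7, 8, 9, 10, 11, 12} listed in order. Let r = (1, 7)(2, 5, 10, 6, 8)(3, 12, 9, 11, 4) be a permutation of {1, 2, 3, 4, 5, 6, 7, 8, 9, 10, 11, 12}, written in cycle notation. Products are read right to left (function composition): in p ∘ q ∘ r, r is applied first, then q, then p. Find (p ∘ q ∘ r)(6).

7

Chase 6: r(6) = 8; q(8) = 3; p(3) = 7. Hence (p ∘ q ∘ r)(6) = 7.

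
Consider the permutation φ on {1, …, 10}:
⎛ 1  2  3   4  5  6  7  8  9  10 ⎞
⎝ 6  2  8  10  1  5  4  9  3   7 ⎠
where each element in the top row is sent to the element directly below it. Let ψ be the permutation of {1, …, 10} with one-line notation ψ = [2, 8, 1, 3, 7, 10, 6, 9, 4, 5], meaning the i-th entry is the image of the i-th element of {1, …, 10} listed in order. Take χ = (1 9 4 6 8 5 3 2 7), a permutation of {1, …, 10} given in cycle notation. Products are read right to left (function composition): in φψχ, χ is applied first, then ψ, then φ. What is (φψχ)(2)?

(φψχ)(2) = φ(ψ(χ(2))). χ(2) = 7, then ψ(7) = 6, then φ(6) = 5, so the result is 5.

5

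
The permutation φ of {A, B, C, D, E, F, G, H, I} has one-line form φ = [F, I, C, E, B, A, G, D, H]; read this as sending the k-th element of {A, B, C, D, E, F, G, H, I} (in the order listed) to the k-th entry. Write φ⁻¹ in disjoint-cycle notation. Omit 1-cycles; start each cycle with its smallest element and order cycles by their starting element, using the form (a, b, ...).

The cycle decomposition of φ is (A, F)(B, I, H, D, E).
The inverse reverses every cycle; in canonical form, φ⁻¹ = (A, F)(B, E, D, H, I).

(A, F)(B, E, D, H, I)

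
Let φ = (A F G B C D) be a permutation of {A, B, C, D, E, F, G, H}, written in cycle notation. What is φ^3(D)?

D lies in the 6-cycle (A F G B C D).
Advancing 3 steps from D: D → A → F → G.

G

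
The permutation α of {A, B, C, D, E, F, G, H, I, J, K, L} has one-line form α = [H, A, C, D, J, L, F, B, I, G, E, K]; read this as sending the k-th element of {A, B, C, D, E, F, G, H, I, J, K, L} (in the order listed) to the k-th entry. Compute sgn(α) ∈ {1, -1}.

-1

In disjoint-cycle form the cycle lengths are 6, 3, 1, 1, 1.
A cycle is odd iff its length is even; α has 1 even-length cycle, so sgn(α) = (−1)^1 and α is odd.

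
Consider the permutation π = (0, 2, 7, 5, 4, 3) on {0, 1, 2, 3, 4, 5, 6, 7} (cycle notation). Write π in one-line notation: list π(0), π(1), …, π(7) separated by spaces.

2 1 7 0 3 4 6 5

Each element maps to the next entry in its cycle (wrapping to the front): 0→2, 1→1, 2→7, 3→0, 4→3, 5→4, 6→6, 7→5.
So the one-line form is 2 1 7 0 3 4 6 5.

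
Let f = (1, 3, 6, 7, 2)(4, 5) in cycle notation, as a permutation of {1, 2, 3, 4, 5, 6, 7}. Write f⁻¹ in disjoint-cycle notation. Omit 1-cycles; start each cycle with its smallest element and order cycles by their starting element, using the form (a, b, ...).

The inverse reverses each cycle.
Reversing each cycle of f and rotating so the smallest element leads gives (1, 2, 7, 6, 3)(4, 5).

(1, 2, 7, 6, 3)(4, 5)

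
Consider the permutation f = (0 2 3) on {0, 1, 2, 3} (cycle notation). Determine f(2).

3

2 appears in (0 2 3); the next entry (wrapping around) is 3.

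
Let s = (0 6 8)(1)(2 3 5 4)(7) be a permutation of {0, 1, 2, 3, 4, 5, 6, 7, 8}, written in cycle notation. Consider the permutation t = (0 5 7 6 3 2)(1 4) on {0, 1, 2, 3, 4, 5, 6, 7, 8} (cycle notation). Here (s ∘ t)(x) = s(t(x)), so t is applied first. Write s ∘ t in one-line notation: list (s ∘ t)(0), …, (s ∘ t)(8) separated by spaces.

Chase each element through t then s: 0 → 5 → 4; 1 → 4 → 2; 2 → 0 → 6; 3 → 2 → 3; 4 → 1 → 1; 5 → 7 → 7; 6 → 3 → 5; 7 → 6 → 8; 8 → 8 → 0.
Collecting the images, s ∘ t = [4 2 6 3 1 7 5 8 0].

4 2 6 3 1 7 5 8 0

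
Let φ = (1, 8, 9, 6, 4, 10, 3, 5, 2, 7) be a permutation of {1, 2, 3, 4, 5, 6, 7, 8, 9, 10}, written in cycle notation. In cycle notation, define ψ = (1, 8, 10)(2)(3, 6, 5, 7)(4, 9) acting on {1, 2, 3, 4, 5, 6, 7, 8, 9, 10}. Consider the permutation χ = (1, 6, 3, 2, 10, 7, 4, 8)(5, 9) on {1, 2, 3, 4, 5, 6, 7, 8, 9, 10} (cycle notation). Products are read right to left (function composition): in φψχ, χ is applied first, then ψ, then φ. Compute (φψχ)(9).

1

Chase 9: χ(9) = 5; ψ(5) = 7; φ(7) = 1. Hence (φψχ)(9) = 1.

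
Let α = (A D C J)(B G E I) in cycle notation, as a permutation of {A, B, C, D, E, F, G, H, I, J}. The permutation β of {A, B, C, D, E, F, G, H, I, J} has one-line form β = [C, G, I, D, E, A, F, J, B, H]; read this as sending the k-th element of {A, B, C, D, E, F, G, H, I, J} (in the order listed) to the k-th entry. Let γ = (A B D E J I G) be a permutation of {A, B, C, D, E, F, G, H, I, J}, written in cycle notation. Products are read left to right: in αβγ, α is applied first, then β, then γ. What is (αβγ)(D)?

G

Apply the permutations in order: α(D) = C, then β(C) = I, then γ(I) = G. So (αβγ)(D) = G.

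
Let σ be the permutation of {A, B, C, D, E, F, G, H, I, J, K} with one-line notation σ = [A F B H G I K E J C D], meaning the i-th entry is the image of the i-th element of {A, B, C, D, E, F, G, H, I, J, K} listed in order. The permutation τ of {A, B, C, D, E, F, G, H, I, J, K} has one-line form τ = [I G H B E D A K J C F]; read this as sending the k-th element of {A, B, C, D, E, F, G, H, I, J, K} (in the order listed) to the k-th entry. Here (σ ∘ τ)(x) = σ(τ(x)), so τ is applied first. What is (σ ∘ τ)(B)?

K

(σ ∘ τ)(B) = σ(τ(B)). τ(B) = G, then σ(G) = K. So (σ ∘ τ)(B) = K.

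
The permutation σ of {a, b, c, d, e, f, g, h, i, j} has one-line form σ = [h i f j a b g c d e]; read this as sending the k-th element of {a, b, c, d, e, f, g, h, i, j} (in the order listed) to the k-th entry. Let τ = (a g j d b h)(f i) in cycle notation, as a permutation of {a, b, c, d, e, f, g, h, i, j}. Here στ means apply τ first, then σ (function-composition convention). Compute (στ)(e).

a

τ(e) = e, then σ(e) = a; composing gives (στ)(e) = a.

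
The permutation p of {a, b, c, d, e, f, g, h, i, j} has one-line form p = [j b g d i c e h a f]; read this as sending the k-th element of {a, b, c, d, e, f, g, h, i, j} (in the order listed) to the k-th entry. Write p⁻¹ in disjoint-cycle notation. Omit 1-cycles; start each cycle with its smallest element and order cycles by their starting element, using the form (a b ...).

First write p in disjoint cycles: (a j f c g e i).
The inverse reverses every cycle; in canonical form, p⁻¹ = (a i e g c f j).

(a i e g c f j)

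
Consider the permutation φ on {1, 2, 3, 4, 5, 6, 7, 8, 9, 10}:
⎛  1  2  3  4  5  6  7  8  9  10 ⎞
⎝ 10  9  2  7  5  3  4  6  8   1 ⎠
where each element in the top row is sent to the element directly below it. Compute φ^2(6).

Tracing 6 → 3 → … returns to 6 after 5 steps, so 6 lies in a 5-cycle (2, 9, 8, 6, 3).
Advancing 2 steps from 6: 6 → 3 → 2.

2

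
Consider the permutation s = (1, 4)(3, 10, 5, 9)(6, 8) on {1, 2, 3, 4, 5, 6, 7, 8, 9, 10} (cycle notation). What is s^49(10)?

10 lies in the 4-cycle (3, 10, 5, 9).
On a 4-cycle, s^4 is the identity, so s^49 = s^1 there (49 ≡ 1 mod 4).
Stepping 1 place around the cycle: 10 → 5.

5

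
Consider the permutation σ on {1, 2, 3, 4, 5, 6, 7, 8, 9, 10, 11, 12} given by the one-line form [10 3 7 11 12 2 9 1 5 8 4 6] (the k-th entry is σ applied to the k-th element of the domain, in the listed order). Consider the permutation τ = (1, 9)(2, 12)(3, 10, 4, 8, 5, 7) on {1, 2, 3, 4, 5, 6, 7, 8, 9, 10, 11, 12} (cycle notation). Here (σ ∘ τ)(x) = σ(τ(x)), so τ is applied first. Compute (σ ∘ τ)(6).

2

τ(6) = 6, then σ(6) = 2; composing gives (σ ∘ τ)(6) = 2.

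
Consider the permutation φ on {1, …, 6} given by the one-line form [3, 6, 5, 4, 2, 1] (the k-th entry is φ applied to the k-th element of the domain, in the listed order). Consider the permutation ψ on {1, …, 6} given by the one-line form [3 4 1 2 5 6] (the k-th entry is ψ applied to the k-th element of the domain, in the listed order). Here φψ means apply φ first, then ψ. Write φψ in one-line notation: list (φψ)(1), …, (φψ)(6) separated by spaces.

Chase each element through φ then ψ: 1 → 3 → 1; 2 → 6 → 6; 3 → 5 → 5; 4 → 4 → 2; 5 → 2 → 4; 6 → 1 → 3.
So φψ in one-line form is 1 6 5 2 4 3.

1 6 5 2 4 3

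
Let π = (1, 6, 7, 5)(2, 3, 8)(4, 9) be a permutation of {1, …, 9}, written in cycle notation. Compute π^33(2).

2 lies in the 3-cycle (2, 3, 8).
Since the cycle has length 3, π^33 acts on it the same as π^0 (33 mod 3 = 0).
So π^33(2) = 2.

2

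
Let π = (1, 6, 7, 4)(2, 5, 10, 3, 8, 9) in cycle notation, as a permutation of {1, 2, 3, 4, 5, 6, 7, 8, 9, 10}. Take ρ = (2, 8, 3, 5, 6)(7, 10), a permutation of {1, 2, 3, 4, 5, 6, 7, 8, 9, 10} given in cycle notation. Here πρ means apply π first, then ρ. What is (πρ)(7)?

4

π(7) = 4, then ρ(4) = 4; composing gives (πρ)(7) = 4.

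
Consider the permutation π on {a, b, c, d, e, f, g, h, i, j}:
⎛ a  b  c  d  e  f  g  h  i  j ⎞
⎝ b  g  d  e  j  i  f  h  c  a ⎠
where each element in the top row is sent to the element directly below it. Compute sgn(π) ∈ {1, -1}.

In disjoint-cycle form the cycle lengths are 9, 1.
A cycle of length ℓ contributes ℓ−1 transpositions, so π is a product of 8 transpositions — even.

1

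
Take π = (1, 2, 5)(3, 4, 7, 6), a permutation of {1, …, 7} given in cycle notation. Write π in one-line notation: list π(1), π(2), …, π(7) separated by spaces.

2 5 4 7 1 3 6

Each element maps to the next entry in its cycle (wrapping to the front): 1↦2, 2↦5, 3↦4, 4↦7, 5↦1, 6↦3, 7↦6.
So the one-line form is 2 5 4 7 1 3 6.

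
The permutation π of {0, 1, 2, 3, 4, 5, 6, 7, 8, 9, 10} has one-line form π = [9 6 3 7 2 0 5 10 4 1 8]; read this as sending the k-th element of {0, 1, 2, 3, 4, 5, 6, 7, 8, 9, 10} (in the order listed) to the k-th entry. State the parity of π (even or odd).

odd

In disjoint-cycle form the cycle lengths are 6, 5.
A cycle is odd iff its length is even; π has 1 even-length cycle, so sgn(π) = (−1)^1 and π is odd.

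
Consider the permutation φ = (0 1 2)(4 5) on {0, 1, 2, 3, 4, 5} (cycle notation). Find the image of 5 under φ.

Within (4 5), 5 ↦ 4.

4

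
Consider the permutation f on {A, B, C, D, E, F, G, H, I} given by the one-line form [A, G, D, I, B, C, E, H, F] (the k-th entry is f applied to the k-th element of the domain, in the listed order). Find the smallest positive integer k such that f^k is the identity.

Writing f as disjoint cycles, the cycle lengths are 4, 3, 1, 1.
Since disjoint cycles commute, ord(f) = lcm(4, 3) = 12.

12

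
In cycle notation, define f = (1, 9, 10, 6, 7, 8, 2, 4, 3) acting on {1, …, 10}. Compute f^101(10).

7

10 lies in the 9-cycle (1, 9, 10, 6, 7, 8, 2, 4, 3).
Powers repeat with period 9 on this cycle, and 101 mod 9 = 2, so f^101(10) = f^2(10).
Stepping 2 places around the cycle: 10 → 6 → 7.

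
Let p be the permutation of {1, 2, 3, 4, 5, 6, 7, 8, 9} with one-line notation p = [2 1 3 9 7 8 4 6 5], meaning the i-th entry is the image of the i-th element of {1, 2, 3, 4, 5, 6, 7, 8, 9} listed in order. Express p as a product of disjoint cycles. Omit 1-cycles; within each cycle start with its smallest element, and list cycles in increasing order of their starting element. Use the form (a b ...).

(1 2)(4 9 5 7)(6 8)

From 1: 1 → 2 → 1, closing the cycle (1 2).
Continuing from each remaining unvisited element yields (1 2)(4 9 5 7)(6 8).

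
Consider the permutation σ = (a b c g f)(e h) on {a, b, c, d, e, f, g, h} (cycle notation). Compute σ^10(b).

b

b lies in the 5-cycle (a b c g f).
Since the cycle has length 5, σ^10 acts on it the same as σ^0 (10 mod 5 = 0).
So σ^10(b) = b.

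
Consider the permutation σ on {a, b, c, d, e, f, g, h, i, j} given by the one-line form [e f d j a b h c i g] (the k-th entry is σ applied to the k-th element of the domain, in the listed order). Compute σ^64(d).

c

Tracing d → j → … returns to d after 5 steps, so d lies in a 5-cycle (c, d, j, g, h).
On a 5-cycle, σ^5 is the identity, so σ^64 = σ^4 there (64 ≡ 4 mod 5).
Stepping 4 places around the cycle: d → j → g → h → c.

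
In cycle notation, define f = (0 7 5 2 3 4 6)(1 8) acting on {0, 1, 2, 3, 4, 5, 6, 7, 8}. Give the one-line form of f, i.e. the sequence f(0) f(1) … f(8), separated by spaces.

Each element maps to the next entry in its cycle (wrapping to the front): 0→7, 1→8, 2→3, 3→4, 4→6, 5→2, 6→0, 7→5, 8→1.
So the one-line form is 7 8 3 4 6 2 0 5 1.

7 8 3 4 6 2 0 5 1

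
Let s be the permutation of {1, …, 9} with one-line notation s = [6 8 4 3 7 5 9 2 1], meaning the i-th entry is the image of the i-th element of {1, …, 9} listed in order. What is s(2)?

8

2 is element number 2 of the domain, and entry number 2 of the one-line form is 8, so s(2) = 8.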